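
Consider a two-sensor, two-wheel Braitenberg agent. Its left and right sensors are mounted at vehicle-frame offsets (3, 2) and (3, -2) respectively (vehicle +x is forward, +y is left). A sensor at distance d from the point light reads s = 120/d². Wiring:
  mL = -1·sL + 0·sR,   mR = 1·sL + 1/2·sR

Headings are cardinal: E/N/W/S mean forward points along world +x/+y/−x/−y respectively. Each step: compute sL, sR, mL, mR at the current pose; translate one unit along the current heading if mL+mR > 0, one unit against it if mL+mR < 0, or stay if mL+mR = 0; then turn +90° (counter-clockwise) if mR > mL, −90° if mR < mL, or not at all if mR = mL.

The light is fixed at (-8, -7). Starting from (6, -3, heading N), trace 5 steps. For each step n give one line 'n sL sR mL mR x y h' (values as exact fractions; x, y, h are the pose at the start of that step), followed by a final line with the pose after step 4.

0 120/193 24/61 -120/193 9636/11773 6 -3 N
1 12/13 12/17 -12/13 282/221 6 -2 W
2 120/229 24/25 -120/229 5748/5725 5 -2 S
3 30/73 6/13 -30/73 609/949 5 -3 E
4 120/193 24/61 -120/193 9636/11773 6 -3 N
final 6 -2 W

n=0: pose=(6,-3,N); sL=120/193, sR=24/61; mL=-120/193, mR=9636/11773; mL+mR=12/61 → advance +1; mR−mL=16956/11773 → turn +1·90°
n=1: pose=(6,-2,W); sL=12/13, sR=12/17; mL=-12/13, mR=282/221; mL+mR=6/17 → advance +1; mR−mL=486/221 → turn +1·90°
n=2: pose=(5,-2,S); sL=120/229, sR=24/25; mL=-120/229, mR=5748/5725; mL+mR=12/25 → advance +1; mR−mL=8748/5725 → turn +1·90°
n=3: pose=(5,-3,E); sL=30/73, sR=6/13; mL=-30/73, mR=609/949; mL+mR=3/13 → advance +1; mR−mL=999/949 → turn +1·90°
n=4: pose=(6,-3,N); sL=120/193, sR=24/61; mL=-120/193, mR=9636/11773; mL+mR=12/61 → advance +1; mR−mL=16956/11773 → turn +1·90°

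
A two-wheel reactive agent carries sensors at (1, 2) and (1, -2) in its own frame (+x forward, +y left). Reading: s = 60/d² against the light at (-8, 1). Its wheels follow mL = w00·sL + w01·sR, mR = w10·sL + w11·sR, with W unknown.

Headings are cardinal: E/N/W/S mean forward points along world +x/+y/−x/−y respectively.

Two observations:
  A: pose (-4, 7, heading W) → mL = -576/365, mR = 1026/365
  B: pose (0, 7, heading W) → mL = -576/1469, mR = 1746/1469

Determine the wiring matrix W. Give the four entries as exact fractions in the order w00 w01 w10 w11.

obs A: pose=(-4,7,W) → sL=12/5, sR=60/73, mL=-576/365, mR=1026/365
obs B: pose=(0,7,W) → sL=12/13, sR=60/113, mL=-576/1469, mR=1746/1469
sensor matrix S = [[12/5, 60/73], [12/13, 60/113]]; det S = 55296/107237
solve [mL_A; mL_B] = S·[w00; w01] and [mR_A; mR_B] = S·[w10; w11]:
  w00 = -1, w01 = 1, w10 = 1, w11 = 1/2

-1 1 1 1/2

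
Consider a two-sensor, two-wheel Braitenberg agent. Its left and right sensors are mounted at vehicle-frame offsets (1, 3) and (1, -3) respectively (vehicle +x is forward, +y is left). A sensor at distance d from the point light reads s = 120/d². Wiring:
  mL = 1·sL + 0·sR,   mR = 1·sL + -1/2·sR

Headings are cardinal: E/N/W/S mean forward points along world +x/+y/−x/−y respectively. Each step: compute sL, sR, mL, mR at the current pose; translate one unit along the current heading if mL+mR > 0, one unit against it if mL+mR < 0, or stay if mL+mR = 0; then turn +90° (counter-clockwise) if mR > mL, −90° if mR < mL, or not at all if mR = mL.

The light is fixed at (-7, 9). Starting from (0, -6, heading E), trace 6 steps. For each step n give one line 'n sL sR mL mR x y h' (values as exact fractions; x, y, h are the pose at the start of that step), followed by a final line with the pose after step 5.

n=0: pose=(0,-6,E); sL=15/26, sR=30/97; mL=15/26, mR=1065/2522; mL+mR=1260/1261 → advance +1; mR−mL=-15/97 → turn -1·90°
n=1: pose=(1,-6,S); sL=120/377, sR=120/281; mL=120/377, mR=11100/105937; mL+mR=44820/105937 → advance +1; mR−mL=-60/281 → turn -1·90°
n=2: pose=(1,-7,W); sL=12/41, sR=60/109; mL=12/41, mR=78/4469; mL+mR=1386/4469 → advance +1; mR−mL=-30/109 → turn -1·90°
n=3: pose=(0,-7,N); sL=120/241, sR=24/65; mL=120/241, mR=4908/15665; mL+mR=12708/15665 → advance +1; mR−mL=-12/65 → turn -1·90°
n=4: pose=(0,-6,E); sL=15/26, sR=30/97; mL=15/26, mR=1065/2522; mL+mR=1260/1261 → advance +1; mR−mL=-15/97 → turn -1·90°
n=5: pose=(1,-6,S); sL=120/377, sR=120/281; mL=120/377, mR=11100/105937; mL+mR=44820/105937 → advance +1; mR−mL=-60/281 → turn -1·90°

0 15/26 30/97 15/26 1065/2522 0 -6 E
1 120/377 120/281 120/377 11100/105937 1 -6 S
2 12/41 60/109 12/41 78/4469 1 -7 W
3 120/241 24/65 120/241 4908/15665 0 -7 N
4 15/26 30/97 15/26 1065/2522 0 -6 E
5 120/377 120/281 120/377 11100/105937 1 -6 S
final 1 -7 W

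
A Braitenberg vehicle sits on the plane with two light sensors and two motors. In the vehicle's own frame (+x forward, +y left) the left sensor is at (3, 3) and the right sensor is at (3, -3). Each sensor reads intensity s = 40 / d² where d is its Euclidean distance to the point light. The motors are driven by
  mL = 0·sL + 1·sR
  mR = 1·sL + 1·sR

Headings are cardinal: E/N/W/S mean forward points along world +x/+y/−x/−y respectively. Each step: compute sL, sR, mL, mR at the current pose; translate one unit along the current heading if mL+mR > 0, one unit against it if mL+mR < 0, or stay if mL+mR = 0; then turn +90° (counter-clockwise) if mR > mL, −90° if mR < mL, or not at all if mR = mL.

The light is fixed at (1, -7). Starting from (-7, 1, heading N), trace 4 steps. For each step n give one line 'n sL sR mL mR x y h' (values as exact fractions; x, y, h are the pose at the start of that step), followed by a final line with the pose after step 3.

0 20/121 20/73 20/73 3880/8833 -7 1 N
1 40/157 8/53 8/53 3376/8321 -7 2 W
2 5/9 2/9 2/9 7/9 -8 2 S
3 40/157 40/61 40/61 8720/9577 -8 1 E
final -7 1 N

n=0: pose=(-7,1,N); sL=20/121, sR=20/73; mL=20/73, mR=3880/8833; mL+mR=6300/8833 → advance +1; mR−mL=20/121 → turn +1·90°
n=1: pose=(-7,2,W); sL=40/157, sR=8/53; mL=8/53, mR=3376/8321; mL+mR=4632/8321 → advance +1; mR−mL=40/157 → turn +1·90°
n=2: pose=(-8,2,S); sL=5/9, sR=2/9; mL=2/9, mR=7/9; mL+mR=1 → advance +1; mR−mL=5/9 → turn +1·90°
n=3: pose=(-8,1,E); sL=40/157, sR=40/61; mL=40/61, mR=8720/9577; mL+mR=15000/9577 → advance +1; mR−mL=40/157 → turn +1·90°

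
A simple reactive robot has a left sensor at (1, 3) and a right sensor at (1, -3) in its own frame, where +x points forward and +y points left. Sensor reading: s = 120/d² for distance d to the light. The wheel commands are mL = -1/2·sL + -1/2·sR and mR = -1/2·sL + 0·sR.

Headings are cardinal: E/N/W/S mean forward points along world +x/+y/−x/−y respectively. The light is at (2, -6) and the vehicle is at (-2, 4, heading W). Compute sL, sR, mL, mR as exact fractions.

60/37 60/97 -4020/3589 -30/37

left sensor world pos  = (-3, 1); dL² = 74
right sensor world pos = (-3, 7); dR² = 194
sL = 120/74 = 60/37
sR = 120/194 = 60/97
mL = -1/2·sL + -1/2·sR = -4020/3589
mR = -1/2·sL + 0·sR = -30/37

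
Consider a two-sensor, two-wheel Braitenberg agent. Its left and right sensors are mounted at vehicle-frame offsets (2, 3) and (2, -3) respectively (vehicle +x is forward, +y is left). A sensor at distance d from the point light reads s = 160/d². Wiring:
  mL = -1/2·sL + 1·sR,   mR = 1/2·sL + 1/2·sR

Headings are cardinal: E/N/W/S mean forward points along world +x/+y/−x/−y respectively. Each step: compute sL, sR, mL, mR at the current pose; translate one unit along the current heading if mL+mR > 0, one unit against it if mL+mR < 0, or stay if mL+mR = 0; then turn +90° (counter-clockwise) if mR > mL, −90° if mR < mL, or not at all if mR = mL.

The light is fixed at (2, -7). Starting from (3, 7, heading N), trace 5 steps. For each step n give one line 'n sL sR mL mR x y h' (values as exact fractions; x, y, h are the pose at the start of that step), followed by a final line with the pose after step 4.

0 8/13 10/17 62/221 133/221 3 7 N
1 32/29 32/65 -112/1885 1504/1885 3 8 W
2 80/89 80/89 40/89 80/89 2 8 S
3 160/293 32/25 7376/7325 6688/7325 2 7 E
4 1 40/37 43/74 77/74 3 7 S
final 3 6 E

n=0: pose=(3,7,N); sL=8/13, sR=10/17; mL=62/221, mR=133/221; mL+mR=15/17 → advance +1; mR−mL=71/221 → turn +1·90°
n=1: pose=(3,8,W); sL=32/29, sR=32/65; mL=-112/1885, mR=1504/1885; mL+mR=48/65 → advance +1; mR−mL=1616/1885 → turn +1·90°
n=2: pose=(2,8,S); sL=80/89, sR=80/89; mL=40/89, mR=80/89; mL+mR=120/89 → advance +1; mR−mL=40/89 → turn +1·90°
n=3: pose=(2,7,E); sL=160/293, sR=32/25; mL=7376/7325, mR=6688/7325; mL+mR=48/25 → advance +1; mR−mL=-688/7325 → turn -1·90°
n=4: pose=(3,7,S); sL=1, sR=40/37; mL=43/74, mR=77/74; mL+mR=60/37 → advance +1; mR−mL=17/37 → turn +1·90°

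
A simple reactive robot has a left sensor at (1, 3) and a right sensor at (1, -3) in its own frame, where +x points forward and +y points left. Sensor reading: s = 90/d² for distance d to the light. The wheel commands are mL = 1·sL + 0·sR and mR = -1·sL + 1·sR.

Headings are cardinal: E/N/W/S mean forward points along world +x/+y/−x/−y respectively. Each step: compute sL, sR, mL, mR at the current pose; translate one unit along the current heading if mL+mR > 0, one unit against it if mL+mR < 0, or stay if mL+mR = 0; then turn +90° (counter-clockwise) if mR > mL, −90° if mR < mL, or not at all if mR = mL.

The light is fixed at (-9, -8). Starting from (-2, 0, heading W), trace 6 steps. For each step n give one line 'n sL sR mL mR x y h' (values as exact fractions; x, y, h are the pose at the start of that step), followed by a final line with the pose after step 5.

n=0: pose=(-2,0,W); sL=90/61, sR=90/157; mL=90/61, mR=-8640/9577; mL+mR=90/157 → advance +1; mR−mL=-22770/9577 → turn -1·90°
n=1: pose=(-3,0,N); sL=1, sR=5/9; mL=1, mR=-4/9; mL+mR=5/9 → advance +1; mR−mL=-13/9 → turn -1·90°
n=2: pose=(-3,1,E); sL=90/193, sR=18/17; mL=90/193, mR=1944/3281; mL+mR=18/17 → advance +1; mR−mL=414/3281 → turn +1·90°
n=3: pose=(-2,1,N); sL=45/58, sR=9/20; mL=45/58, mR=-189/580; mL+mR=9/20 → advance +1; mR−mL=-639/580 → turn -1·90°
n=4: pose=(-2,2,E); sL=90/233, sR=90/113; mL=90/233, mR=10800/26329; mL+mR=90/113 → advance +1; mR−mL=630/26329 → turn +1·90°
n=5: pose=(-1,2,N); sL=45/73, sR=45/121; mL=45/73, mR=-2160/8833; mL+mR=45/121 → advance +1; mR−mL=-7605/8833 → turn -1·90°

0 90/61 90/157 90/61 -8640/9577 -2 0 W
1 1 5/9 1 -4/9 -3 0 N
2 90/193 18/17 90/193 1944/3281 -3 1 E
3 45/58 9/20 45/58 -189/580 -2 1 N
4 90/233 90/113 90/233 10800/26329 -2 2 E
5 45/73 45/121 45/73 -2160/8833 -1 2 N
final -1 3 E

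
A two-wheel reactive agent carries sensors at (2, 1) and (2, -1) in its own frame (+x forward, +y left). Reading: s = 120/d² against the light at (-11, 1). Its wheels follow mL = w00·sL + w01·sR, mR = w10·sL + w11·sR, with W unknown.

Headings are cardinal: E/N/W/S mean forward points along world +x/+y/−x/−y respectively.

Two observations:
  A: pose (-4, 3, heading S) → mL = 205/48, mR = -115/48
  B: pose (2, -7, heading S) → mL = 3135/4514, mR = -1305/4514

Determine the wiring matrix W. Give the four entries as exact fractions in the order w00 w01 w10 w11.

obs A: pose=(-4,3,S) → sL=15/8, sR=10/3, mL=205/48, mR=-115/48
obs B: pose=(2,-7,S) → sL=15/37, sR=30/61, mL=3135/4514, mR=-1305/4514
sensor matrix S = [[15/8, 10/3], [15/37, 30/61]]; det S = -3875/9028
solve [mL_A; mL_B] = S·[w00; w01] and [mR_A; mR_B] = S·[w10; w11]:
  w00 = 1/2, w01 = 1, w10 = 1/2, w11 = -1

1/2 1 1/2 -1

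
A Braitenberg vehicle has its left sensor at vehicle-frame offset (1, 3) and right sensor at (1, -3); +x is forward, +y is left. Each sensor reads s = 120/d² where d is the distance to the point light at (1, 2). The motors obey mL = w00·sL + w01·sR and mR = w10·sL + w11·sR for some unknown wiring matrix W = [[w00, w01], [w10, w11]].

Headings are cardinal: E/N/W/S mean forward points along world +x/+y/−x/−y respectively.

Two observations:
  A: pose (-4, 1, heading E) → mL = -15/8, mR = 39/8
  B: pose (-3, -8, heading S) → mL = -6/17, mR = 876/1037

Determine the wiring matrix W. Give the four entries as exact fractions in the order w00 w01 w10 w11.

obs A: pose=(-4,1,E) → sL=6, sR=15/4, mL=-15/8, mR=39/8
obs B: pose=(-3,-8,S) → sL=60/61, sR=12/17, mL=-6/17, mR=876/1037
sensor matrix S = [[6, 15/4], [60/61, 12/17]]; det S = 567/1037
solve [mL_A; mL_B] = S·[w00; w01] and [mR_A; mR_B] = S·[w10; w11]:
  w00 = 0, w01 = -1/2, w10 = 1/2, w11 = 1/2

0 -1/2 1/2 1/2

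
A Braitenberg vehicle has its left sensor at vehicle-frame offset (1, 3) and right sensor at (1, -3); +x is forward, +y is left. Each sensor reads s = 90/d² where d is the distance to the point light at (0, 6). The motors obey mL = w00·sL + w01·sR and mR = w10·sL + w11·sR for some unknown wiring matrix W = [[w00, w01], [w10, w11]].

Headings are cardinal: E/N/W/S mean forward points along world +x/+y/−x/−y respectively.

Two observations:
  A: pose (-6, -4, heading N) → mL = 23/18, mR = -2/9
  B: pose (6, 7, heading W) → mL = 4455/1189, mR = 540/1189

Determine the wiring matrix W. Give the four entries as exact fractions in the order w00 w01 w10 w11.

obs A: pose=(-6,-4,N) → sL=5/9, sR=1, mL=23/18, mR=-2/9
obs B: pose=(6,7,W) → sL=90/29, sR=90/41, mL=4455/1189, mR=540/1189
sensor matrix S = [[5/9, 1], [90/29, 90/41]]; det S = -2240/1189
solve [mL_A; mL_B] = S·[w00; w01] and [mR_A; mR_B] = S·[w10; w11]:
  w00 = 1/2, w01 = 1, w10 = 1/2, w11 = -1/2

1/2 1 1/2 -1/2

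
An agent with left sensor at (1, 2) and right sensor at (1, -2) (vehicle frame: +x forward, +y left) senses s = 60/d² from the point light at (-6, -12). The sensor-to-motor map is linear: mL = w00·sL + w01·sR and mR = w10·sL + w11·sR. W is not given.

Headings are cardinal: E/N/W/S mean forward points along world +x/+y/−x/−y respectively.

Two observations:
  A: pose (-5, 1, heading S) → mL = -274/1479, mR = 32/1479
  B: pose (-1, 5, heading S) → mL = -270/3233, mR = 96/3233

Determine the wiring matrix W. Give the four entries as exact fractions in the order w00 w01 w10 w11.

obs A: pose=(-5,1,S) → sL=20/51, sR=12/29, mL=-274/1479, mR=32/1479
obs B: pose=(-1,5,S) → sL=12/61, sR=12/53, mL=-270/3233, mR=96/3233
sensor matrix S = [[20/51, 12/29], [12/61, 12/53]]; det S = 11776/1593869
solve [mL_A; mL_B] = S·[w00; w01] and [mR_A; mR_B] = S·[w10; w11]:
  w00 = -1, w01 = 1/2, w10 = -1, w11 = 1

-1 1/2 -1 1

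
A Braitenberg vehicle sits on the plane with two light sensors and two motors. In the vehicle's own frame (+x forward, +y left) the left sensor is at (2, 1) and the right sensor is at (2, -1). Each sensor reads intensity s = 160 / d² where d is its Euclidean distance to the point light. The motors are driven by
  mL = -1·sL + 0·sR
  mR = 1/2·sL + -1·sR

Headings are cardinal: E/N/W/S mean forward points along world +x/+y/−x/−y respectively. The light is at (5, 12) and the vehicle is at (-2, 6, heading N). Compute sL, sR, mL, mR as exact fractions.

2 40/13 -2 -27/13

left sensor world pos  = (-3, 8); dL² = 80
right sensor world pos = (-1, 8); dR² = 52
sL = 160/80 = 2
sR = 160/52 = 40/13
mL = -1·sL + 0·sR = -2
mR = 1/2·sL + -1·sR = -27/13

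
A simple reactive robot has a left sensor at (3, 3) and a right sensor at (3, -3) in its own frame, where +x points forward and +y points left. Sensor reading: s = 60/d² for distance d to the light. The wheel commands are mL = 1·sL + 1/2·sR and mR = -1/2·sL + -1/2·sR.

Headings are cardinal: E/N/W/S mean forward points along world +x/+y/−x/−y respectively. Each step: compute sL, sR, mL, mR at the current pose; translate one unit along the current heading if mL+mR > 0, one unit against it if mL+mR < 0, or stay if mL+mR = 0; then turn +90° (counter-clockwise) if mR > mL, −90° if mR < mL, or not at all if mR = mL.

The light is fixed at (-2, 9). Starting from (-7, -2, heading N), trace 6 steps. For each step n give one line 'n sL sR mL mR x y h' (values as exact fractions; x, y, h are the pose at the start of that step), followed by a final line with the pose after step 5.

0 15/32 15/17 495/544 -735/1088 -7 -2 N
1 60/53 60/173 11970/9169 -6780/9169 -7 -1 E
2 6/17 30/109 909/1853 -582/1853 -6 -1 S
3 12/49 60/113 2826/5537 -2148/5537 -6 -2 W
4 15/32 15/17 495/544 -735/1088 -7 -2 N
5 60/53 60/173 11970/9169 -6780/9169 -7 -1 E
final -6 -1 S

n=0: pose=(-7,-2,N); sL=15/32, sR=15/17; mL=495/544, mR=-735/1088; mL+mR=15/64 → advance +1; mR−mL=-1725/1088 → turn -1·90°
n=1: pose=(-7,-1,E); sL=60/53, sR=60/173; mL=11970/9169, mR=-6780/9169; mL+mR=30/53 → advance +1; mR−mL=-18750/9169 → turn -1·90°
n=2: pose=(-6,-1,S); sL=6/17, sR=30/109; mL=909/1853, mR=-582/1853; mL+mR=3/17 → advance +1; mR−mL=-1491/1853 → turn -1·90°
n=3: pose=(-6,-2,W); sL=12/49, sR=60/113; mL=2826/5537, mR=-2148/5537; mL+mR=6/49 → advance +1; mR−mL=-4974/5537 → turn -1·90°
n=4: pose=(-7,-2,N); sL=15/32, sR=15/17; mL=495/544, mR=-735/1088; mL+mR=15/64 → advance +1; mR−mL=-1725/1088 → turn -1·90°
n=5: pose=(-7,-1,E); sL=60/53, sR=60/173; mL=11970/9169, mR=-6780/9169; mL+mR=30/53 → advance +1; mR−mL=-18750/9169 → turn -1·90°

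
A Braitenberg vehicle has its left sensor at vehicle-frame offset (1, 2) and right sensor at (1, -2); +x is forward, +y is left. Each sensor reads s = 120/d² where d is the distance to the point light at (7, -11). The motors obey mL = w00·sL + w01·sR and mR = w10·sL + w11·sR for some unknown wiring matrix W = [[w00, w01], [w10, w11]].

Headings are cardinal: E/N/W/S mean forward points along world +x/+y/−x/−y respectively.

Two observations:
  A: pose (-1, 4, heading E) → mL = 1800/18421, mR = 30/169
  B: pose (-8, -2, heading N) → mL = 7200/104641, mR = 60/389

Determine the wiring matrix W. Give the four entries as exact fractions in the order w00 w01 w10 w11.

obs A: pose=(-1,4,E) → sL=60/169, sR=60/109, mL=1800/18421, mR=30/169
obs B: pose=(-8,-2,N) → sL=120/389, sR=120/269, mL=7200/104641, mR=60/389
sensor matrix S = [[60/169, 60/109], [120/389, 120/269]]; det S = -22032000/1927591861
solve [mL_A; mL_B] = S·[w00; w01] and [mR_A; mR_B] = S·[w10; w11]:
  w00 = -1/2, w01 = 1/2, w10 = 1/2, w11 = 0

-1/2 1/2 1/2 0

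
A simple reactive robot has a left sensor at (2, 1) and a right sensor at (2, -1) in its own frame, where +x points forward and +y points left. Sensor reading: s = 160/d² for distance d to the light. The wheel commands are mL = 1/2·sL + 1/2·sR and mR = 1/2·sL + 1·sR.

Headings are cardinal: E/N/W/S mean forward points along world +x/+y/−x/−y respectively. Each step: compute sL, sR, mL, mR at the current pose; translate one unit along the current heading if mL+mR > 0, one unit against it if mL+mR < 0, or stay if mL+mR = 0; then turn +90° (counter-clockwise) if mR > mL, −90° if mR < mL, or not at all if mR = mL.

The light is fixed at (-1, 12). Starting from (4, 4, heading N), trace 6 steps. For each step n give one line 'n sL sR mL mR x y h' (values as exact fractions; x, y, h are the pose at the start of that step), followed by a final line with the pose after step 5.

n=0: pose=(4,4,N); sL=40/13, sR=20/9; mL=310/117, mR=440/117; mL+mR=250/39 → advance +1; mR−mL=10/9 → turn +1·90°
n=1: pose=(4,5,W); sL=160/73, sR=32/9; mL=1888/657, mR=3056/657; mL+mR=1648/219 → advance +1; mR−mL=16/9 → turn +1·90°
n=2: pose=(3,5,S); sL=80/53, sR=16/9; mL=784/477, mR=1208/477; mL+mR=664/159 → advance +1; mR−mL=8/9 → turn +1·90°
n=3: pose=(3,4,E); sL=32/17, sR=160/117; mL=3232/1989, mR=4592/1989; mL+mR=2608/663 → advance +1; mR−mL=80/117 → turn +1·90°
n=4: pose=(4,4,N); sL=40/13, sR=20/9; mL=310/117, mR=440/117; mL+mR=250/39 → advance +1; mR−mL=10/9 → turn +1·90°
n=5: pose=(4,5,W); sL=160/73, sR=32/9; mL=1888/657, mR=3056/657; mL+mR=1648/219 → advance +1; mR−mL=16/9 → turn +1·90°

0 40/13 20/9 310/117 440/117 4 4 N
1 160/73 32/9 1888/657 3056/657 4 5 W
2 80/53 16/9 784/477 1208/477 3 5 S
3 32/17 160/117 3232/1989 4592/1989 3 4 E
4 40/13 20/9 310/117 440/117 4 4 N
5 160/73 32/9 1888/657 3056/657 4 5 W
final 3 5 S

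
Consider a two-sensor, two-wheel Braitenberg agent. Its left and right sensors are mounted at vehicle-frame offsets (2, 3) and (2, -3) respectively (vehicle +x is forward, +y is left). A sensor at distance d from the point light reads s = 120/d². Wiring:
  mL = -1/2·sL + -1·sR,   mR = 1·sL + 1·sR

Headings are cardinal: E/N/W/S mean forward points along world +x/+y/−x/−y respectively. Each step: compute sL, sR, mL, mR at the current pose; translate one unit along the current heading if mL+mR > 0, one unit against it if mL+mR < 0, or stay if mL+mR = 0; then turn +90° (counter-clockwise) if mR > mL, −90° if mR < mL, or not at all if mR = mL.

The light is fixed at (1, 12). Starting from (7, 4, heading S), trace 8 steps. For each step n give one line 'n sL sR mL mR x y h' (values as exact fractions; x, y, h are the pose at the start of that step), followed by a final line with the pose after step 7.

0 120/181 120/109 -28260/19729 34800/19729 7 4 S
1 6/5 15/26 -153/130 231/130 7 3 E
2 24/13 120/149 -3348/1937 5136/1937 8 3 N
3 60/73 12/5 -1026/365 1176/365 8 4 W
4 120/181 120/109 -28260/19729 34800/19729 7 4 S
5 6/5 15/26 -153/130 231/130 7 3 E
6 24/13 120/149 -3348/1937 5136/1937 8 3 N
7 60/73 12/5 -1026/365 1176/365 8 4 W
final 7 4 S

n=0: pose=(7,4,S); sL=120/181, sR=120/109; mL=-28260/19729, mR=34800/19729; mL+mR=60/181 → advance +1; mR−mL=63060/19729 → turn +1·90°
n=1: pose=(7,3,E); sL=6/5, sR=15/26; mL=-153/130, mR=231/130; mL+mR=3/5 → advance +1; mR−mL=192/65 → turn +1·90°
n=2: pose=(8,3,N); sL=24/13, sR=120/149; mL=-3348/1937, mR=5136/1937; mL+mR=12/13 → advance +1; mR−mL=8484/1937 → turn +1·90°
n=3: pose=(8,4,W); sL=60/73, sR=12/5; mL=-1026/365, mR=1176/365; mL+mR=30/73 → advance +1; mR−mL=2202/365 → turn +1·90°
n=4: pose=(7,4,S); sL=120/181, sR=120/109; mL=-28260/19729, mR=34800/19729; mL+mR=60/181 → advance +1; mR−mL=63060/19729 → turn +1·90°
n=5: pose=(7,3,E); sL=6/5, sR=15/26; mL=-153/130, mR=231/130; mL+mR=3/5 → advance +1; mR−mL=192/65 → turn +1·90°
n=6: pose=(8,3,N); sL=24/13, sR=120/149; mL=-3348/1937, mR=5136/1937; mL+mR=12/13 → advance +1; mR−mL=8484/1937 → turn +1·90°
n=7: pose=(8,4,W); sL=60/73, sR=12/5; mL=-1026/365, mR=1176/365; mL+mR=30/73 → advance +1; mR−mL=2202/365 → turn +1·90°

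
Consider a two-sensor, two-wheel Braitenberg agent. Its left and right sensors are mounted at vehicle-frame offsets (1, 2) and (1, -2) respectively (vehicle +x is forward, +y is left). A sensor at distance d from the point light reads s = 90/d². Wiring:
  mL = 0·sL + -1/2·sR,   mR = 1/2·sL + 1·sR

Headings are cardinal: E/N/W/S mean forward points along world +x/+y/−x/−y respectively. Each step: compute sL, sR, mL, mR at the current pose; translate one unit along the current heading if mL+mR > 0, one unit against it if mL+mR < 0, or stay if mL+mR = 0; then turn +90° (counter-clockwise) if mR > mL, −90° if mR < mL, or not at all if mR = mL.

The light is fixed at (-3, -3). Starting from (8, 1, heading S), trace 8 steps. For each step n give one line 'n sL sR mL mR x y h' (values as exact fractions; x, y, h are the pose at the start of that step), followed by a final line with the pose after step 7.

n=0: pose=(8,1,S); sL=45/89, sR=1; mL=-1/2, mR=223/178; mL+mR=67/89 → advance +1; mR−mL=156/89 → turn +1·90°
n=1: pose=(8,0,E); sL=90/169, sR=18/29; mL=-9/29, mR=4347/4901; mL+mR=2826/4901 → advance +1; mR−mL=5868/4901 → turn +1·90°
n=2: pose=(9,0,N); sL=45/58, sR=45/106; mL=-45/212, mR=4995/6148; mL+mR=1845/3074 → advance +1; mR−mL=1575/1537 → turn +1·90°
n=3: pose=(9,1,W); sL=18/25, sR=90/157; mL=-45/157, mR=3663/3925; mL+mR=2538/3925 → advance +1; mR−mL=4788/3925 → turn +1·90°
n=4: pose=(8,1,S); sL=45/89, sR=1; mL=-1/2, mR=223/178; mL+mR=67/89 → advance +1; mR−mL=156/89 → turn +1·90°
n=5: pose=(8,0,E); sL=90/169, sR=18/29; mL=-9/29, mR=4347/4901; mL+mR=2826/4901 → advance +1; mR−mL=5868/4901 → turn +1·90°
n=6: pose=(9,0,N); sL=45/58, sR=45/106; mL=-45/212, mR=4995/6148; mL+mR=1845/3074 → advance +1; mR−mL=1575/1537 → turn +1·90°
n=7: pose=(9,1,W); sL=18/25, sR=90/157; mL=-45/157, mR=3663/3925; mL+mR=2538/3925 → advance +1; mR−mL=4788/3925 → turn +1·90°

0 45/89 1 -1/2 223/178 8 1 S
1 90/169 18/29 -9/29 4347/4901 8 0 E
2 45/58 45/106 -45/212 4995/6148 9 0 N
3 18/25 90/157 -45/157 3663/3925 9 1 W
4 45/89 1 -1/2 223/178 8 1 S
5 90/169 18/29 -9/29 4347/4901 8 0 E
6 45/58 45/106 -45/212 4995/6148 9 0 N
7 18/25 90/157 -45/157 3663/3925 9 1 W
final 8 1 S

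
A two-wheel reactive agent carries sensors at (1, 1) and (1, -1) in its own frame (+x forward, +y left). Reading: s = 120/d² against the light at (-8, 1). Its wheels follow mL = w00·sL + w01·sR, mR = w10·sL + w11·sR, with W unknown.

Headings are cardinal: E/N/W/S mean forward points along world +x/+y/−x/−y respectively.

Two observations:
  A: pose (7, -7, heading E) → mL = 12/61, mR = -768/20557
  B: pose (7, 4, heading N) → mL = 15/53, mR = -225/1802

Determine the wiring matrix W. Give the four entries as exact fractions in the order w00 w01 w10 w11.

1/2 0 -1 1

obs A: pose=(7,-7,E) → sL=24/61, sR=120/337, mL=12/61, mR=-768/20557
obs B: pose=(7,4,N) → sL=30/53, sR=15/34, mL=15/53, mR=-225/1802
sensor matrix S = [[24/61, 120/337], [30/53, 15/34]]; det S = -518220/18521857
solve [mL_A; mL_B] = S·[w00; w01] and [mR_A; mR_B] = S·[w10; w11]:
  w00 = 1/2, w01 = 0, w10 = -1, w11 = 1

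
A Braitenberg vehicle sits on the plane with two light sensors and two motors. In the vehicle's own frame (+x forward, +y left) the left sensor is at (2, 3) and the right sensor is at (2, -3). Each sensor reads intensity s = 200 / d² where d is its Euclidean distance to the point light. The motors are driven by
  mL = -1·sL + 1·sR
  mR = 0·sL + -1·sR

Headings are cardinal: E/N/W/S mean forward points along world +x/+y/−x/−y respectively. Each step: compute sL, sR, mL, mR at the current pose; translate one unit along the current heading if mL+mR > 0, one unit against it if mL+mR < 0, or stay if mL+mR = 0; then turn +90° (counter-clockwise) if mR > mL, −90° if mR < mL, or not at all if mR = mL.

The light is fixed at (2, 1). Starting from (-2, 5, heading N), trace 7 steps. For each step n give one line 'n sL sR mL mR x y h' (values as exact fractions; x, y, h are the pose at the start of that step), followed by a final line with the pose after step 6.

n=0: pose=(-2,5,N); sL=40/17, sR=200/37; mL=1920/629, mR=-200/37; mL+mR=-40/17 → advance -1; mR−mL=-5320/629 → turn -1·90°
n=1: pose=(-2,4,E); sL=5, sR=50; mL=45, mR=-50; mL+mR=-5 → advance -1; mR−mL=-95 → turn -1·90°
n=2: pose=(-3,4,S); sL=40, sR=40/13; mL=-480/13, mR=-40/13; mL+mR=-40 → advance -1; mR−mL=440/13 → turn +1·90°
n=3: pose=(-3,5,E); sL=100/29, sR=20; mL=480/29, mR=-20; mL+mR=-100/29 → advance -1; mR−mL=-1060/29 → turn -1·90°
n=4: pose=(-4,5,S); sL=200/13, sR=40/17; mL=-2880/221, mR=-40/17; mL+mR=-200/13 → advance -1; mR−mL=2360/221 → turn +1·90°
n=5: pose=(-4,6,E); sL=5/2, sR=10; mL=15/2, mR=-10; mL+mR=-5/2 → advance -1; mR−mL=-35/2 → turn -1·90°
n=6: pose=(-5,6,S); sL=8, sR=200/109; mL=-672/109, mR=-200/109; mL+mR=-8 → advance -1; mR−mL=472/109 → turn +1·90°

0 40/17 200/37 1920/629 -200/37 -2 5 N
1 5 50 45 -50 -2 4 E
2 40 40/13 -480/13 -40/13 -3 4 S
3 100/29 20 480/29 -20 -3 5 E
4 200/13 40/17 -2880/221 -40/17 -4 5 S
5 5/2 10 15/2 -10 -4 6 E
6 8 200/109 -672/109 -200/109 -5 6 S
final -5 7 E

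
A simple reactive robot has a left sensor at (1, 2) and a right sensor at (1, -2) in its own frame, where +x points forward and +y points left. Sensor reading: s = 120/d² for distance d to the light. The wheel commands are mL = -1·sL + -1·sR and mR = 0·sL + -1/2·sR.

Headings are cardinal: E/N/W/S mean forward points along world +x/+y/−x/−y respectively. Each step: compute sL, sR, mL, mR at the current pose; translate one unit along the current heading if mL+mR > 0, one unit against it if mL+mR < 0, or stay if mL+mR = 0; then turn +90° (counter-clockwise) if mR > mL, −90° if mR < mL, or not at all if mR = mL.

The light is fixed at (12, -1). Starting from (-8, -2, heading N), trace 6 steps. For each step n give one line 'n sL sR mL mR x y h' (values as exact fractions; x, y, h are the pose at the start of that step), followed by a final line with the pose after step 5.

0 30/121 10/27 -2020/3267 -5/27 -8 -2 N
1 120/457 40/147 -35920/67179 -20/147 -8 -3 W
2 60/149 4/15 -1496/2235 -2/15 -7 -3 S
3 24/65 40/111 -5264/7215 -20/111 -7 -2 E
4 30/121 10/27 -2020/3267 -5/27 -8 -2 N
5 120/457 40/147 -35920/67179 -20/147 -8 -3 W
final -7 -3 S

n=0: pose=(-8,-2,N); sL=30/121, sR=10/27; mL=-2020/3267, mR=-5/27; mL+mR=-875/1089 → advance -1; mR−mL=1415/3267 → turn +1·90°
n=1: pose=(-8,-3,W); sL=120/457, sR=40/147; mL=-35920/67179, mR=-20/147; mL+mR=-15020/22393 → advance -1; mR−mL=26780/67179 → turn +1·90°
n=2: pose=(-7,-3,S); sL=60/149, sR=4/15; mL=-1496/2235, mR=-2/15; mL+mR=-598/745 → advance -1; mR−mL=1198/2235 → turn +1·90°
n=3: pose=(-7,-2,E); sL=24/65, sR=40/111; mL=-5264/7215, mR=-20/111; mL+mR=-2188/2405 → advance -1; mR−mL=3964/7215 → turn +1·90°
n=4: pose=(-8,-2,N); sL=30/121, sR=10/27; mL=-2020/3267, mR=-5/27; mL+mR=-875/1089 → advance -1; mR−mL=1415/3267 → turn +1·90°
n=5: pose=(-8,-3,W); sL=120/457, sR=40/147; mL=-35920/67179, mR=-20/147; mL+mR=-15020/22393 → advance -1; mR−mL=26780/67179 → turn +1·90°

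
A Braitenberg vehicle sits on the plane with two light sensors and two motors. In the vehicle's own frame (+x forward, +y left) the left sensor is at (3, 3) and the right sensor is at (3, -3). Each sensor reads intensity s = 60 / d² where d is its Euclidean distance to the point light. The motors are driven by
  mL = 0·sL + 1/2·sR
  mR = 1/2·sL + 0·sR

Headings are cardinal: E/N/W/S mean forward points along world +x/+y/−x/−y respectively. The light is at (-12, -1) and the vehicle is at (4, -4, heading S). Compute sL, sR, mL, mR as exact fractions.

left sensor world pos  = (7, -7); dL² = 397
right sensor world pos = (1, -7); dR² = 205
sL = 60/397 = 60/397
sR = 60/205 = 12/41
mL = 0·sL + 1/2·sR = 6/41
mR = 1/2·sL + 0·sR = 30/397

60/397 12/41 6/41 30/397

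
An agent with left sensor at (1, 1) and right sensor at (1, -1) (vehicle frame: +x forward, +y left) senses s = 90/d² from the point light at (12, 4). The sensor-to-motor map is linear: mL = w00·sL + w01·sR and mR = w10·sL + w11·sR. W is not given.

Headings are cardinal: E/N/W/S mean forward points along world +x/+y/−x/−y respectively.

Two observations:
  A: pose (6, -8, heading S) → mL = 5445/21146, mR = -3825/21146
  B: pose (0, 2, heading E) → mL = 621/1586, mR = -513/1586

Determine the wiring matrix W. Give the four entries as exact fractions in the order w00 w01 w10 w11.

1 -1/2 1/2 -1

obs A: pose=(6,-8,S) → sL=45/97, sR=45/109, mL=5445/21146, mR=-3825/21146
obs B: pose=(0,2,E) → sL=45/61, sR=9/13, mL=621/1586, mR=-513/1586
sensor matrix S = [[45/97, 45/109], [45/61, 9/13]]; det S = 139320/8384389
solve [mL_A; mL_B] = S·[w00; w01] and [mR_A; mR_B] = S·[w10; w11]:
  w00 = 1, w01 = -1/2, w10 = 1/2, w11 = -1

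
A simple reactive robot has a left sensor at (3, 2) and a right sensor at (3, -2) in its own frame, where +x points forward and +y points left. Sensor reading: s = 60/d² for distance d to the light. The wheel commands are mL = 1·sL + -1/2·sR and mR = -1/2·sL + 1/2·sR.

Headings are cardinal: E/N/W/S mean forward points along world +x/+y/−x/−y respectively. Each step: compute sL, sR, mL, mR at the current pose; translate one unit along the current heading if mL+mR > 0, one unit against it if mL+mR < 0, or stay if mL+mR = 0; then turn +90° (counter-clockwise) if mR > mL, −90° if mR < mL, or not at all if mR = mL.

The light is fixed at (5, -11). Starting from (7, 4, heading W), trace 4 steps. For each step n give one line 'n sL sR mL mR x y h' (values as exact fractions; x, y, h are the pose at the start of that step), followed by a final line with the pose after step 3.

0 6/17 6/29 123/493 -36/493 7 4 W
1 12/65 20/111 682/7215 -16/7215 6 4 N
2 3/17 15/53 63/1802 48/901 6 5 E
3 60/361 60/377 11790/136097 -480/136097 7 5 N
final 7 6 E

n=0: pose=(7,4,W); sL=6/17, sR=6/29; mL=123/493, mR=-36/493; mL+mR=3/17 → advance +1; mR−mL=-159/493 → turn -1·90°
n=1: pose=(6,4,N); sL=12/65, sR=20/111; mL=682/7215, mR=-16/7215; mL+mR=6/65 → advance +1; mR−mL=-698/7215 → turn -1·90°
n=2: pose=(6,5,E); sL=3/17, sR=15/53; mL=63/1802, mR=48/901; mL+mR=3/34 → advance +1; mR−mL=33/1802 → turn +1·90°
n=3: pose=(7,5,N); sL=60/361, sR=60/377; mL=11790/136097, mR=-480/136097; mL+mR=30/361 → advance +1; mR−mL=-12270/136097 → turn -1·90°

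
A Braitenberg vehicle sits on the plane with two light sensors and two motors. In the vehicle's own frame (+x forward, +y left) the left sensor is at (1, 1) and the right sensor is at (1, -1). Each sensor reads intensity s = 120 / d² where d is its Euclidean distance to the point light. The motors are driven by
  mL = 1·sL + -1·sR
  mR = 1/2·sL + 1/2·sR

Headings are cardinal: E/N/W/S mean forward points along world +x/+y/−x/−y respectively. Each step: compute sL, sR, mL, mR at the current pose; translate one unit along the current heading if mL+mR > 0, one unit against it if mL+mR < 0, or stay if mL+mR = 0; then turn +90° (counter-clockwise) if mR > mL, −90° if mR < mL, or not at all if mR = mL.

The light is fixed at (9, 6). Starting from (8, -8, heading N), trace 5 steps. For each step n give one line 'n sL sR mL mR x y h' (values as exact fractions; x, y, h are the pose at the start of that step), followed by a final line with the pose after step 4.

n=0: pose=(8,-8,N); sL=120/173, sR=120/169; mL=-480/29237, mR=20520/29237; mL+mR=20040/29237 → advance +1; mR−mL=21000/29237 → turn +1·90°
n=1: pose=(8,-7,W); sL=3/5, sR=30/37; mL=-39/185, mR=261/370; mL+mR=183/370 → advance +1; mR−mL=339/370 → turn +1·90°
n=2: pose=(7,-7,S); sL=120/197, sR=24/41; mL=192/8077, mR=4824/8077; mL+mR=5016/8077 → advance +1; mR−mL=4632/8077 → turn +1·90°
n=3: pose=(7,-8,E); sL=12/17, sR=60/113; mL=336/1921, mR=1188/1921; mL+mR=1524/1921 → advance +1; mR−mL=852/1921 → turn +1·90°
n=4: pose=(8,-8,N); sL=120/173, sR=120/169; mL=-480/29237, mR=20520/29237; mL+mR=20040/29237 → advance +1; mR−mL=21000/29237 → turn +1·90°

0 120/173 120/169 -480/29237 20520/29237 8 -8 N
1 3/5 30/37 -39/185 261/370 8 -7 W
2 120/197 24/41 192/8077 4824/8077 7 -7 S
3 12/17 60/113 336/1921 1188/1921 7 -8 E
4 120/173 120/169 -480/29237 20520/29237 8 -8 N
final 8 -7 W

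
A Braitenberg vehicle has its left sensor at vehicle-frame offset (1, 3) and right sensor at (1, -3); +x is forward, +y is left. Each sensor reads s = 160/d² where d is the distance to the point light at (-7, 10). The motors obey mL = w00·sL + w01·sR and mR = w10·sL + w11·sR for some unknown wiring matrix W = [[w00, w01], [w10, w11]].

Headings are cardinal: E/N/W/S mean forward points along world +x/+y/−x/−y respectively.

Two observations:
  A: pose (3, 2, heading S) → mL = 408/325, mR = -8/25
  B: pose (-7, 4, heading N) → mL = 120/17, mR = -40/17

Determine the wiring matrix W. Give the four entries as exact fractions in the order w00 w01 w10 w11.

1 1/2 -1/2 0

obs A: pose=(3,2,S) → sL=16/25, sR=16/13, mL=408/325, mR=-8/25
obs B: pose=(-7,4,N) → sL=80/17, sR=80/17, mL=120/17, mR=-40/17
sensor matrix S = [[16/25, 16/13], [80/17, 80/17]]; det S = -3072/1105
solve [mL_A; mL_B] = S·[w00; w01] and [mR_A; mR_B] = S·[w10; w11]:
  w00 = 1, w01 = 1/2, w10 = -1/2, w11 = 0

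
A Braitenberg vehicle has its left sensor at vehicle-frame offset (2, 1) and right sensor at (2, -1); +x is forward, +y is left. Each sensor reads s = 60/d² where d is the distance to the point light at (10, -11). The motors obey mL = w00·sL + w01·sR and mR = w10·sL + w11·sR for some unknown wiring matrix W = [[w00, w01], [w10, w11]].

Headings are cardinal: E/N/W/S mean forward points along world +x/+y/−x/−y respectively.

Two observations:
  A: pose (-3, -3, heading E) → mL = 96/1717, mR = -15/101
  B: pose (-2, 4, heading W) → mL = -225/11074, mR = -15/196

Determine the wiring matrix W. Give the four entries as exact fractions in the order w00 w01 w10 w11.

obs A: pose=(-3,-3,E) → sL=30/101, sR=6/17, mL=96/1717, mR=-15/101
obs B: pose=(-2,4,W) → sL=15/98, sR=15/113, mL=-225/11074, mR=-15/196
sensor matrix S = [[30/101, 6/17], [15/98, 15/113]]; det S = -138735/9507029
solve [mL_A; mL_B] = S·[w00; w01] and [mR_A; mR_B] = S·[w10; w11]:
  w00 = -1, w01 = 1, w10 = -1/2, w11 = 0

-1 1 -1/2 0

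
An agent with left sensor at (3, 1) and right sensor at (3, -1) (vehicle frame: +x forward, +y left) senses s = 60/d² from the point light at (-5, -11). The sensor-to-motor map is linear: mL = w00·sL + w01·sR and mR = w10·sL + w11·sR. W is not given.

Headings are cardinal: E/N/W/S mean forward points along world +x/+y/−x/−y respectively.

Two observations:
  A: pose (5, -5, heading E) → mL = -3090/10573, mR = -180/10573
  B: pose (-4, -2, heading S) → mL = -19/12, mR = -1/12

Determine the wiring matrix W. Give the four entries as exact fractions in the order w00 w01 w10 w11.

obs A: pose=(5,-5,E) → sL=30/109, sR=30/97, mL=-3090/10573, mR=-180/10573
obs B: pose=(-4,-2,S) → sL=3/2, sR=5/3, mL=-19/12, mR=-1/12
sensor matrix S = [[30/109, 30/97], [3/2, 5/3]]; det S = -55/10573
solve [mL_A; mL_B] = S·[w00; w01] and [mR_A; mR_B] = S·[w10; w11]:
  w00 = -1/2, w01 = -1/2, w10 = 1/2, w11 = -1/2

-1/2 -1/2 1/2 -1/2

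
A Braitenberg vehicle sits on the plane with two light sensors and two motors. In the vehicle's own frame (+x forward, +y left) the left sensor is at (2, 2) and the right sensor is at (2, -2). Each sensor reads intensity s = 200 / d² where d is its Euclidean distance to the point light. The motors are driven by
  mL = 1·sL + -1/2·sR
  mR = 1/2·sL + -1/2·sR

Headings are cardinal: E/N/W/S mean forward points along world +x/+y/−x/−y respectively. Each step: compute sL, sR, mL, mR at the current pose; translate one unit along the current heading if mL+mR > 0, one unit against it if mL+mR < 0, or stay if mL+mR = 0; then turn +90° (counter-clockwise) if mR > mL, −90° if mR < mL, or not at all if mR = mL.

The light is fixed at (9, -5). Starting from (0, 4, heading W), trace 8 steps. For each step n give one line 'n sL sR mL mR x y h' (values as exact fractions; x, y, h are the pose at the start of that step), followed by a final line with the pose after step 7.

n=0: pose=(0,4,W); sL=20/17, sR=100/121; mL=1570/2057, mR=360/2057; mL+mR=1930/2057 → advance +1; mR−mL=-10/17 → turn -1·90°
n=1: pose=(-1,4,N); sL=40/53, sR=40/37; mL=420/1961, mR=-320/1961; mL+mR=100/1961 → advance +1; mR−mL=-20/53 → turn -1·90°
n=2: pose=(-1,5,E); sL=25/26, sR=25/16; mL=75/416, mR=-125/416; mL+mR=-25/208 → advance -1; mR−mL=-25/52 → turn -1·90°
n=3: pose=(-2,5,S); sL=40/29, sR=200/233; mL=6420/6757, mR=1760/6757; mL+mR=8180/6757 → advance +1; mR−mL=-20/29 → turn -1·90°
n=4: pose=(-2,4,W); sL=100/109, sR=20/29; mL=1810/3161, mR=360/3161; mL+mR=2170/3161 → advance +1; mR−mL=-50/109 → turn -1·90°
n=5: pose=(-3,4,N); sL=200/317, sR=200/221; mL=12500/70057, mR=-9600/70057; mL+mR=2900/70057 → advance +1; mR−mL=-100/317 → turn -1·90°
n=6: pose=(-3,5,E); sL=50/61, sR=50/41; mL=525/2501, mR=-500/2501; mL+mR=25/2501 → advance +1; mR−mL=-25/61 → turn -1·90°
n=7: pose=(-2,5,S); sL=40/29, sR=200/233; mL=6420/6757, mR=1760/6757; mL+mR=8180/6757 → advance +1; mR−mL=-20/29 → turn -1·90°

0 20/17 100/121 1570/2057 360/2057 0 4 W
1 40/53 40/37 420/1961 -320/1961 -1 4 N
2 25/26 25/16 75/416 -125/416 -1 5 E
3 40/29 200/233 6420/6757 1760/6757 -2 5 S
4 100/109 20/29 1810/3161 360/3161 -2 4 W
5 200/317 200/221 12500/70057 -9600/70057 -3 4 N
6 50/61 50/41 525/2501 -500/2501 -3 5 E
7 40/29 200/233 6420/6757 1760/6757 -2 5 S
final -2 4 W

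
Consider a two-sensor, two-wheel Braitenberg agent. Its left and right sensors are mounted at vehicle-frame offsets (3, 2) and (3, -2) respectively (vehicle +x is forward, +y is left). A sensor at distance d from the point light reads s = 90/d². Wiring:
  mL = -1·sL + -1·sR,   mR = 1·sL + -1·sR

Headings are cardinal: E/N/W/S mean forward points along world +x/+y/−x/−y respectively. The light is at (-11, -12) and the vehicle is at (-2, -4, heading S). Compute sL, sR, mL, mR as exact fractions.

left sensor world pos  = (0, -7); dL² = 146
right sensor world pos = (-4, -7); dR² = 74
sL = 90/146 = 45/73
sR = 90/74 = 45/37
mL = -1·sL + -1·sR = -4950/2701
mR = 1·sL + -1·sR = -1620/2701

45/73 45/37 -4950/2701 -1620/2701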